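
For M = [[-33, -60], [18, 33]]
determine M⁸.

tr M = 0 and det M = -9, so the characteristic polynomial is λ² − (0)λ + (-9) with roots 3 and -3.
Eigenvectors give P = [[5, 2], [-3, -1]] with P⁻¹ = [[-1, -2], [3, 5]], and M = P·diag(3, -3)·P⁻¹.
Then M⁸ = P·diag(6561, 6561)·P⁻¹ = [[32805, 13122], [-19683, -6561]] · [[-1, -2], [3, 5]] = [[6561, 0], [0, 6561]].

[[6561, 0], [0, 6561]]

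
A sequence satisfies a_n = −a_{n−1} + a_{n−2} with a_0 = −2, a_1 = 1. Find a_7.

With companion matrix B = [[−1, 1], [1, 0]], [a_n, a_{n−1}]ᵀ = B·[a_{n−1}, a_{n−2}]ᵀ, so [a_7, a_6]ᵀ = B⁶·[a_1, a_0]ᵀ.
B⁶ = [[13, −8], [−8, 5]], giving [a_7, a_6]ᵀ = [[29], [−18]].

29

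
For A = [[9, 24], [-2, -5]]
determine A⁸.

tr A = 4 and det A = 3, so the characteristic polynomial is λ² − (4)λ + (3) with roots 1 and 3.
Eigenvectors give P = [[-3, 4], [1, -1]] with P⁻¹ = [[1, 4], [1, 3]], and A = P·diag(1, 3)·P⁻¹.
Then A⁸ = P·diag(1, 6561)·P⁻¹ = [[-3, 26244], [1, -6561]] · [[1, 4], [1, 3]] = [[26241, 78720], [-6560, -19679]].

[[26241, 78720], [-6560, -19679]]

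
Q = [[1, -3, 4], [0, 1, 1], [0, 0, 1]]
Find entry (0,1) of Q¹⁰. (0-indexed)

Q = I + N where N = [[0, -3, 4], [0, 0, 1], [0, 0, 0]] is strictly upper-triangular, so N³ = 0.
(I + N)¹⁰ = I + 10·N + 45·N² = [[1, -30, -95], [0, 1, 10], [0, 0, 1]].

-30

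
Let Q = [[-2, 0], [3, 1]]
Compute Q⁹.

[[-512, 0], [513, 1]]

tr Q = -1 and det Q = -2, so the characteristic polynomial is λ² − (-1)λ + (-2) with roots -2 and 1.
Eigenvectors give P = [[-1, 0], [1, 1]] with P⁻¹ = [[-1, 0], [1, 1]], and Q = P·diag(-2, 1)·P⁻¹.
Then Q⁹ = P·diag(-512, 1)·P⁻¹ = [[512, 0], [-512, 1]] · [[-1, 0], [1, 1]] = [[-512, 0], [513, 1]].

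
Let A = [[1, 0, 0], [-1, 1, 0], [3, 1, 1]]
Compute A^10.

A = I + N where N = [[0, 0, 0], [-1, 0, 0], [3, 1, 0]] is strictly lower-triangular, so N^3 = 0.
(I + N)^10 = I + 10·N + 45·N^2 = [[1, 0, 0], [-10, 1, 0], [-15, 10, 1]].

[[1, 0, 0], [-10, 1, 0], [-15, 10, 1]]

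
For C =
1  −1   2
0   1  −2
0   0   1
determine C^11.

C = I + N where N = [[0, −1, 2], [0, 0, −2], [0, 0, 0]] is strictly upper-triangular, so N^3 = 0.
(I + N)^11 = I + 11·N + 55·N^2 = [[1, −11, 132], [0, 1, −22], [0, 0, 1]].

[[1, −11, 132], [0, 1, −22], [0, 0, 1]]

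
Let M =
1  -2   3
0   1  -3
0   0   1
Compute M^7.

[[1, -14, 147], [0, 1, -21], [0, 0, 1]]

M = I + N where N = [[0, -2, 3], [0, 0, -3], [0, 0, 0]] is strictly upper-triangular, so N^3 = 0.
(I + N)^7 = I + 7·N + 21·N^2 = [[1, -14, 147], [0, 1, -21], [0, 0, 1]].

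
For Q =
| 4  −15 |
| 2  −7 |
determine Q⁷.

[[634, −1905], [254, −763]]

tr Q = −3 and det Q = 2, so the characteristic polynomial is λ² − (−3)λ + (2) with roots −1 and −2.
Eigenvectors give P = [[3, −5], [1, −2]] with P⁻¹ = [[2, −5], [1, −3]], and Q = P·diag(−1, −2)·P⁻¹.
Then Q⁷ = P·diag(−1, −128)·P⁻¹ = [[−3, 640], [−1, 256]] · [[2, −5], [1, −3]] = [[634, −1905], [254, −763]].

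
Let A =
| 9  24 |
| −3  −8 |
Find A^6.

[[9, 24], [−3, −8]]

A² = A (a projection; rank 1, trace 1), so A^6 = A.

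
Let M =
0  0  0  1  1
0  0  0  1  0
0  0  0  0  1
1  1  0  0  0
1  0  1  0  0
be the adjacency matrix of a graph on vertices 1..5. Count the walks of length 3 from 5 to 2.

1

The number of length-3 walks from vertex 5 to vertex 2 is entry (5,2) of M^3, where M is the adjacency matrix.
M^2 = [[2, 1, 1, 0, 0], [1, 1, 0, 0, 0], [1, 0, 1, 0, 0], [0, 0, 0, 2, 1], [0, 0, 0, 1, 2]]
M^3 = [[0, 0, 0, 3, 3], [0, 0, 0, 2, 1], [0, 0, 0, 1, 2], [3, 2, 1, 0, 0], [3, 1, 2, 0, 0]]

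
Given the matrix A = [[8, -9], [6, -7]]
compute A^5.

tr A = 1 and det A = -2, so the characteristic polynomial is λ² − (1)λ + (-2) with roots -1 and 2.
Eigenvectors give P = [[1, -3], [1, -2]] with P⁻¹ = [[-2, 3], [-1, 1]], and A = P·diag(-1, 2)·P⁻¹.
Then A^5 = P·diag(-1, 32)·P⁻¹ = [[-1, -96], [-1, -64]] · [[-2, 3], [-1, 1]] = [[98, -99], [66, -67]].

[[98, -99], [66, -67]]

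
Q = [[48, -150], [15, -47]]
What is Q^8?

[[63306, -189150], [18915, -56489]]

tr Q = 1 and det Q = -6, so the characteristic polynomial is λ² − (1)λ + (-6) with roots -2 and 3.
Eigenvectors give P = [[3, 10], [1, 3]] with P⁻¹ = [[-3, 10], [1, -3]], and Q = P·diag(-2, 3)·P⁻¹.
Then Q^8 = P·diag(256, 6561)·P⁻¹ = [[768, 65610], [256, 19683]] · [[-3, 10], [1, -3]] = [[63306, -189150], [18915, -56489]].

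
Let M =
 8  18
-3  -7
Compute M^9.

[[1538, 3078], [-513, -1027]]

tr M = 1 and det M = -2, so the characteristic polynomial is λ² − (1)λ + (-2) with roots -1 and 2.
Eigenvectors give P = [[-2, 3], [1, -1]] with P⁻¹ = [[1, 3], [1, 2]], and M = P·diag(-1, 2)·P⁻¹.
Then M^9 = P·diag(-1, 512)·P⁻¹ = [[2, 1536], [-1, -512]] · [[1, 3], [1, 2]] = [[1538, 3078], [-513, -1027]].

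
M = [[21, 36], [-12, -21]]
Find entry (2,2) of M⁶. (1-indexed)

tr M = 0 and det M = -9, so the characteristic polynomial is λ² − (0)λ + (-9) with roots 3 and -3.
Eigenvectors give P = [[2, -3], [-1, 2]] with P⁻¹ = [[2, 3], [1, 2]], and M = P·diag(3, -3)·P⁻¹.
Then M⁶ = P·diag(729, 729)·P⁻¹ = [[1458, -2187], [-729, 1458]] · [[2, 3], [1, 2]] = [[729, 0], [0, 729]].

729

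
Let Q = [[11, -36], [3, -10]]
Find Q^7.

[[515, -1548], [129, -388]]

tr Q = 1 and det Q = -2, so the characteristic polynomial is λ² − (1)λ + (-2) with roots 2 and -1.
Eigenvectors give P = [[4, 3], [1, 1]] with P⁻¹ = [[1, -3], [-1, 4]], and Q = P·diag(2, -1)·P⁻¹.
Then Q^7 = P·diag(128, -1)·P⁻¹ = [[512, -3], [128, -1]] · [[1, -3], [-1, 4]] = [[515, -1548], [129, -388]].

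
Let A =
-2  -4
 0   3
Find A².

[[4, -4], [0, 9]]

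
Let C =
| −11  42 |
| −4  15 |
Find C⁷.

tr C = 4 and det C = 3, so the characteristic polynomial is λ² − (4)λ + (3) with roots 3 and 1.
Eigenvectors give P = [[−3, −7], [−1, −2]] with P⁻¹ = [[2, −7], [−1, 3]], and C = P·diag(3, 1)·P⁻¹.
Then C⁷ = P·diag(2187, 1)·P⁻¹ = [[−6561, −7], [−2187, −2]] · [[2, −7], [−1, 3]] = [[−13115, 45906], [−4372, 15303]].

[[−13115, 45906], [−4372, 15303]]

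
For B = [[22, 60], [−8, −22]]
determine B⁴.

tr B = 0 and det B = −4, so the characteristic polynomial is λ² − (0)λ + (−4) with roots −2 and 2.
Eigenvectors give P = [[−5, −3], [2, 1]] with P⁻¹ = [[1, 3], [−2, −5]], and B = P·diag(−2, 2)·P⁻¹.
Then B⁴ = P·diag(16, 16)·P⁻¹ = [[−80, −48], [32, 16]] · [[1, 3], [−2, −5]] = [[16, 0], [0, 16]].

[[16, 0], [0, 16]]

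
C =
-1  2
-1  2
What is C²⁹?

C² = C (a projection; rank 1, trace 1), so C²⁹ = C.

[[-1, 2], [-1, 2]]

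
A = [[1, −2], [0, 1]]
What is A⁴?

A = I + N where N = [[0, −2], [0, 0]] is strictly upper-triangular, so N² = 0.
(I + N)⁴ = I + 4·N = [[1, −8], [0, 1]].

[[1, −8], [0, 1]]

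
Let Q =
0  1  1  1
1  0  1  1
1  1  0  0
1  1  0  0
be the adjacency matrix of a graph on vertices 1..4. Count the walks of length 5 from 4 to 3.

18

The number of length-5 walks from vertex 4 to vertex 3 is entry (4,3) of Q⁵, where Q is the adjacency matrix.
Q² = [[3, 2, 1, 1], [2, 3, 1, 1], [1, 1, 2, 2], [1, 1, 2, 2]]
Q³ = [[4, 5, 5, 5], [5, 4, 5, 5], [5, 5, 2, 2], [5, 5, 2, 2]]
Q⁴ = [[15, 14, 9, 9], [14, 15, 9, 9], [9, 9, 10, 10], [9, 9, 10, 10]]
Q⁵ = [[32, 33, 29, 29], [33, 32, 29, 29], [29, 29, 18, 18], [29, 29, 18, 18]]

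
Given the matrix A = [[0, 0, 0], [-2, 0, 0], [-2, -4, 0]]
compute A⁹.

A is strictly triangular, hence nilpotent: A³ = 0, so A⁹ = 0.

[[0, 0, 0], [0, 0, 0], [0, 0, 0]]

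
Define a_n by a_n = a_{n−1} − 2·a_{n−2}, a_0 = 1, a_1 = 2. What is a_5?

4

With companion matrix C = [[1, −2], [1, 0]], [a_n, a_{n−1}]ᵀ = C·[a_{n−1}, a_{n−2}]ᵀ, so [a_5, a_4]ᵀ = C⁴·[a_1, a_0]ᵀ.
C⁴ = [[−1, 6], [−3, 2]], giving [a_5, a_4]ᵀ = [[4], [−4]].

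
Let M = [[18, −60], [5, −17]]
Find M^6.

tr M = 1 and det M = −6, so the characteristic polynomial is λ² − (1)λ + (−6) with roots −2 and 3.
Eigenvectors give P = [[−3, −4], [−1, −1]] with P⁻¹ = [[1, −4], [−1, 3]], and M = P·diag(−2, 3)·P⁻¹.
Then M^6 = P·diag(64, 729)·P⁻¹ = [[−192, −2916], [−64, −729]] · [[1, −4], [−1, 3]] = [[2724, −7980], [665, −1931]].

[[2724, −7980], [665, −1931]]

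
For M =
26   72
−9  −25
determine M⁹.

tr M = 1 and det M = −2, so the characteristic polynomial is λ² − (1)λ + (−2) with roots −1 and 2.
Eigenvectors give P = [[−8, −3], [3, 1]] with P⁻¹ = [[1, 3], [−3, −8]], and M = P·diag(−1, 2)·P⁻¹.
Then M⁹ = P·diag(−1, 512)·P⁻¹ = [[8, −1536], [−3, 512]] · [[1, 3], [−3, −8]] = [[4616, 12312], [−1539, −4105]].

[[4616, 12312], [−1539, −4105]]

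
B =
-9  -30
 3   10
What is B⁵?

[[-9, -30], [3, 10]]

B² = B (a projection; rank 1, trace 1), so B⁵ = B.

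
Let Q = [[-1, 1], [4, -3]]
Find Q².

[[5, -4], [-16, 13]]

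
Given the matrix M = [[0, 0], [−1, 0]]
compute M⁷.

M is strictly triangular, hence nilpotent: M² = 0, so M⁷ = 0.

[[0, 0], [0, 0]]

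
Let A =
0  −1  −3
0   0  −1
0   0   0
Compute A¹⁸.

[[0, 0, 0], [0, 0, 0], [0, 0, 0]]

A is strictly triangular, hence nilpotent: A³ = 0, so A¹⁸ = 0.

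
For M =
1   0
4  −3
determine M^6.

tr M = −2 and det M = −3, so the characteristic polynomial is λ² − (−2)λ + (−3) with roots −3 and 1.
Eigenvectors give P = [[0, 1], [−1, 1]] with P⁻¹ = [[1, −1], [1, 0]], and M = P·diag(−3, 1)·P⁻¹.
Then M^6 = P·diag(729, 1)·P⁻¹ = [[0, 1], [−729, 1]] · [[1, −1], [1, 0]] = [[1, 0], [−728, 729]].

[[1, 0], [−728, 729]]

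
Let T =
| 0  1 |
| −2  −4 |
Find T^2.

[[−2, −4], [8, 14]]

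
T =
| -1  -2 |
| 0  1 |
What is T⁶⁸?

[[1, 0], [0, 1]]

T² = I (check: tr T = 0 and det T = -1), so T⁶⁸ = I since 68 is even.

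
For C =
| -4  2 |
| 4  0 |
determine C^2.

[[24, -8], [-16, 8]]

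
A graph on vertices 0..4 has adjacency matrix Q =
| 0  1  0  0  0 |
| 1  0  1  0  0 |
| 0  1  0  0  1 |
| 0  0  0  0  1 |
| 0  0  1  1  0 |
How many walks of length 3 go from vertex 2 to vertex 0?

The number of length-3 walks from vertex 2 to vertex 0 is entry (2,0) of Q³, where Q is the adjacency matrix.
Q² = [[1, 0, 1, 0, 0], [0, 2, 0, 0, 1], [1, 0, 2, 1, 0], [0, 0, 1, 1, 0], [0, 1, 0, 0, 2]]
Q³ = [[0, 2, 0, 0, 1], [2, 0, 3, 1, 0], [0, 3, 0, 0, 3], [0, 1, 0, 0, 2], [1, 0, 3, 2, 0]]

0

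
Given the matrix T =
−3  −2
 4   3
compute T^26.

[[1, 0], [0, 1]]

T² = I (check: tr T = 0 and det T = −1), so T^26 = I since 26 is even.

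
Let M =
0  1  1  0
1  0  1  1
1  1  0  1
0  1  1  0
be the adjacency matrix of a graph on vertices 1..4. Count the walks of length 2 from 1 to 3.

1

The number of length-2 walks from vertex 1 to vertex 3 is entry (1,3) of M^2, where M is the adjacency matrix.
M^2 = [[2, 1, 1, 2], [1, 3, 2, 1], [1, 2, 3, 1], [2, 1, 1, 2]]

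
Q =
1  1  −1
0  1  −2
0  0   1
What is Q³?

Q = I + N where N = [[0, 1, −1], [0, 0, −2], [0, 0, 0]] is strictly upper-triangular, so N³ = 0.
(I + N)³ = I + 3·N + 3·N² = [[1, 3, −9], [0, 1, −6], [0, 0, 1]].

[[1, 3, −9], [0, 1, −6], [0, 0, 1]]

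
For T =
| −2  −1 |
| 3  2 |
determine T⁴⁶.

[[1, 0], [0, 1]]

T² = I (check: tr T = 0 and det T = −1), so T⁴⁶ = I since 46 is even.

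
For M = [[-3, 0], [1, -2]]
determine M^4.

tr M = -5 and det M = 6, so the characteristic polynomial is λ² − (-5)λ + (6) with roots -2 and -3.
Eigenvectors give P = [[0, 1], [1, -1]] with P⁻¹ = [[1, 1], [1, 0]], and M = P·diag(-2, -3)·P⁻¹.
Then M^4 = P·diag(16, 81)·P⁻¹ = [[0, 81], [16, -81]] · [[1, 1], [1, 0]] = [[81, 0], [-65, 16]].

[[81, 0], [-65, 16]]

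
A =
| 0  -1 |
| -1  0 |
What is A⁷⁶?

[[1, 0], [0, 1]]

A² = I (check: tr A = 0 and det A = -1), so A⁷⁶ = I since 76 is even.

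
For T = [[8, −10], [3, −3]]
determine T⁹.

[[115538, −191710], [57513, −95343]]

tr T = 5 and det T = 6, so the characteristic polynomial is λ² − (5)λ + (6) with roots 3 and 2.
Eigenvectors give P = [[−2, 5], [−1, 3]] with P⁻¹ = [[−3, 5], [−1, 2]], and T = P·diag(3, 2)·P⁻¹.
Then T⁹ = P·diag(19683, 512)·P⁻¹ = [[−39366, 2560], [−19683, 1536]] · [[−3, 5], [−1, 2]] = [[115538, −191710], [57513, −95343]].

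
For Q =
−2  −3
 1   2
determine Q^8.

[[1, 0], [0, 1]]

Q² = I (check: tr Q = 0 and det Q = −1), so Q^8 = I since 8 is even.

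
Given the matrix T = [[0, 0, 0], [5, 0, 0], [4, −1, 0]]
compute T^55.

T is strictly triangular, hence nilpotent: T^3 = 0, so T^55 = 0.

[[0, 0, 0], [0, 0, 0], [0, 0, 0]]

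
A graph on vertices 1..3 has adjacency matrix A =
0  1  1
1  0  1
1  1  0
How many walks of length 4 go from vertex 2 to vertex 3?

The number of length-4 walks from vertex 2 to vertex 3 is entry (2,3) of A⁴, where A is the adjacency matrix.
A² = [[2, 1, 1], [1, 2, 1], [1, 1, 2]]
A³ = [[2, 3, 3], [3, 2, 3], [3, 3, 2]]
A⁴ = [[6, 5, 5], [5, 6, 5], [5, 5, 6]]

5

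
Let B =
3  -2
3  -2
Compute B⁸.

B² = B (a projection; rank 1, trace 1), so B⁸ = B.

[[3, -2], [3, -2]]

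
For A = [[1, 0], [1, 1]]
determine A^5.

A = I + N where N = [[0, 0], [1, 0]] is strictly lower-triangular, so N^2 = 0.
(I + N)^5 = I + 5·N = [[1, 0], [5, 1]].

[[1, 0], [5, 1]]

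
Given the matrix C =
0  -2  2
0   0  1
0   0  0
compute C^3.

C is strictly triangular, hence nilpotent: C^3 = 0, so C^3 = 0.

[[0, 0, 0], [0, 0, 0], [0, 0, 0]]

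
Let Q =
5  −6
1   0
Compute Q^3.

[[65, −114], [19, −30]]

tr Q = 5 and det Q = 6, so the characteristic polynomial is λ² − (5)λ + (6) with roots 2 and 3.
Eigenvectors give P = [[−2, −3], [−1, −1]] with P⁻¹ = [[1, −3], [−1, 2]], and Q = P·diag(2, 3)·P⁻¹.
Then Q^3 = P·diag(8, 27)·P⁻¹ = [[−16, −81], [−8, −27]] · [[1, −3], [−1, 2]] = [[65, −114], [19, −30]].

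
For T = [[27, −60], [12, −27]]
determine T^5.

tr T = 0 and det T = −9, so the characteristic polynomial is λ² − (0)λ + (−9) with roots 3 and −3.
Eigenvectors give P = [[5, 2], [2, 1]] with P⁻¹ = [[1, −2], [−2, 5]], and T = P·diag(3, −3)·P⁻¹.
Then T^5 = P·diag(243, −243)·P⁻¹ = [[1215, −486], [486, −243]] · [[1, −2], [−2, 5]] = [[2187, −4860], [972, −2187]].

[[2187, −4860], [972, −2187]]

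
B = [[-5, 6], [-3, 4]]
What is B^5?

tr B = -1 and det B = -2, so the characteristic polynomial is λ² − (-1)λ + (-2) with roots -2 and 1.
Eigenvectors give P = [[2, 1], [1, 1]] with P⁻¹ = [[1, -1], [-1, 2]], and B = P·diag(-2, 1)·P⁻¹.
Then B^5 = P·diag(-32, 1)·P⁻¹ = [[-64, 1], [-32, 1]] · [[1, -1], [-1, 2]] = [[-65, 66], [-33, 34]].

[[-65, 66], [-33, 34]]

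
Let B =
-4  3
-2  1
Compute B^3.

[[-22, 21], [-14, 13]]

tr B = -3 and det B = 2, so the characteristic polynomial is λ² − (-3)λ + (2) with roots -1 and -2.
Eigenvectors give P = [[1, 3], [1, 2]] with P⁻¹ = [[-2, 3], [1, -1]], and B = P·diag(-1, -2)·P⁻¹.
Then B^3 = P·diag(-1, -8)·P⁻¹ = [[-1, -24], [-1, -16]] · [[-2, 3], [1, -1]] = [[-22, 21], [-14, 13]].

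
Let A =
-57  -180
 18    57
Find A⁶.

[[729, 0], [0, 729]]

tr A = 0 and det A = -9, so the characteristic polynomial is λ² − (0)λ + (-9) with roots -3 and 3.
Eigenvectors give P = [[-10, -3], [3, 1]] with P⁻¹ = [[-1, -3], [3, 10]], and A = P·diag(-3, 3)·P⁻¹.
Then A⁶ = P·diag(729, 729)·P⁻¹ = [[-7290, -2187], [2187, 729]] · [[-1, -3], [3, 10]] = [[729, 0], [0, 729]].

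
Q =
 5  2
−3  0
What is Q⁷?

[[6305, 4118], [−6177, −3990]]

tr Q = 5 and det Q = 6, so the characteristic polynomial is λ² − (5)λ + (6) with roots 2 and 3.
Eigenvectors give P = [[−2, −1], [3, 1]] with P⁻¹ = [[1, 1], [−3, −2]], and Q = P·diag(2, 3)·P⁻¹.
Then Q⁷ = P·diag(128, 2187)·P⁻¹ = [[−256, −2187], [384, 2187]] · [[1, 1], [−3, −2]] = [[6305, 4118], [−6177, −3990]].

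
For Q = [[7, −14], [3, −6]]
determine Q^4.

Q² = Q (a projection; rank 1, trace 1), so Q^4 = Q.

[[7, −14], [3, −6]]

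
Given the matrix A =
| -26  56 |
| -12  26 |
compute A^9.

tr A = 0 and det A = -4, so the characteristic polynomial is λ² − (0)λ + (-4) with roots -2 and 2.
Eigenvectors give P = [[-7, 2], [-3, 1]] with P⁻¹ = [[-1, 2], [-3, 7]], and A = P·diag(-2, 2)·P⁻¹.
Then A^9 = P·diag(-512, 512)·P⁻¹ = [[3584, 1024], [1536, 512]] · [[-1, 2], [-3, 7]] = [[-6656, 14336], [-3072, 6656]].

[[-6656, 14336], [-3072, 6656]]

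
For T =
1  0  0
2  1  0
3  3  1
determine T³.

[[1, 0, 0], [6, 1, 0], [27, 9, 1]]

T = I + N where N = [[0, 0, 0], [2, 0, 0], [3, 3, 0]] is strictly lower-triangular, so N³ = 0.
(I + N)³ = I + 3·N + 3·N² = [[1, 0, 0], [6, 1, 0], [27, 9, 1]].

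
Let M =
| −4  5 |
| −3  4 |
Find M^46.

[[1, 0], [0, 1]]

M² = I (check: tr M = 0 and det M = −1), so M^46 = I since 46 is even.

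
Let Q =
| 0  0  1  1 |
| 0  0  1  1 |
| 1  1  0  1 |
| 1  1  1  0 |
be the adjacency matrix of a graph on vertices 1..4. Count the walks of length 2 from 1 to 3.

1

The number of length-2 walks from vertex 1 to vertex 3 is entry (1,3) of Q², where Q is the adjacency matrix.
Q² = [[2, 2, 1, 1], [2, 2, 1, 1], [1, 1, 3, 2], [1, 1, 2, 3]]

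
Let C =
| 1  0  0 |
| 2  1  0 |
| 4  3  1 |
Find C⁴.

C = I + N where N = [[0, 0, 0], [2, 0, 0], [4, 3, 0]] is strictly lower-triangular, so N³ = 0.
(I + N)⁴ = I + 4·N + 6·N² = [[1, 0, 0], [8, 1, 0], [52, 12, 1]].

[[1, 0, 0], [8, 1, 0], [52, 12, 1]]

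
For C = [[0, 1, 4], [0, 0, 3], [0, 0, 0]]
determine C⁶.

C is strictly triangular, hence nilpotent: C³ = 0, so C⁶ = 0.

[[0, 0, 0], [0, 0, 0], [0, 0, 0]]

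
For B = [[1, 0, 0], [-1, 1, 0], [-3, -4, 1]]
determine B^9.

[[1, 0, 0], [-9, 1, 0], [117, -36, 1]]

B = I + N where N = [[0, 0, 0], [-1, 0, 0], [-3, -4, 0]] is strictly lower-triangular, so N^3 = 0.
(I + N)^9 = I + 9·N + 36·N^2 = [[1, 0, 0], [-9, 1, 0], [117, -36, 1]].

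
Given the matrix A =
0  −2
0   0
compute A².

[[0, 0], [0, 0]]

A is strictly triangular, hence nilpotent: A² = 0, so A² = 0.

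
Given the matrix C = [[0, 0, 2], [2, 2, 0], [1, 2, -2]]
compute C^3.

C^2 = [[2, 4, -4], [4, 4, 4], [2, 0, 6]]
C^3 = [[4, 0, 12], [12, 16, 0], [6, 12, -8]]

[[4, 0, 12], [12, 16, 0], [6, 12, -8]]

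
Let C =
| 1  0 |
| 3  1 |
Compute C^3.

C^2 = [[1, 0], [6, 1]]
C^3 = [[1, 0], [9, 1]]

[[1, 0], [9, 1]]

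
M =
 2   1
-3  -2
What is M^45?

[[2, 1], [-3, -2]]

M² = I (check: tr M = 0 and det M = -1), so M^45 = M since 45 is odd.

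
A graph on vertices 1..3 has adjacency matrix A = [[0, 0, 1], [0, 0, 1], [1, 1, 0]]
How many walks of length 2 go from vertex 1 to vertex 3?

0

The number of length-2 walks from vertex 1 to vertex 3 is entry (1,3) of A², where A is the adjacency matrix.
A² = [[1, 1, 0], [1, 1, 0], [0, 0, 2]]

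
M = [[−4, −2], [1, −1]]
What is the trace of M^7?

tr M = −5 and det M = 6, so the characteristic polynomial is λ² − (−5)λ + (6) with roots −3 and −2.
Eigenvectors give P = [[2, −1], [−1, 1]] with P⁻¹ = [[1, 1], [1, 2]], and M = P·diag(−3, −2)·P⁻¹.
Then M^7 = P·diag(−2187, −128)·P⁻¹ = [[−4374, 128], [2187, −128]] · [[1, 1], [1, 2]] = [[−4246, −4118], [2059, 1931]].

−2315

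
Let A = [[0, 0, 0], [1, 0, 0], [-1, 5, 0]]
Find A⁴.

A is strictly triangular, hence nilpotent: A³ = 0, so A⁴ = 0.

[[0, 0, 0], [0, 0, 0], [0, 0, 0]]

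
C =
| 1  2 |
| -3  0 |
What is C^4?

C^2 = [[-5, 2], [-3, -6]]
C^3 = [[-11, -10], [15, -6]]
C^4 = [[19, -22], [33, 30]]

[[19, -22], [33, 30]]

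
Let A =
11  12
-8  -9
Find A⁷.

tr A = 2 and det A = -3, so the characteristic polynomial is λ² − (2)λ + (-3) with roots -1 and 3.
Eigenvectors give P = [[-1, 3], [1, -2]] with P⁻¹ = [[2, 3], [1, 1]], and A = P·diag(-1, 3)·P⁻¹.
Then A⁷ = P·diag(-1, 2187)·P⁻¹ = [[1, 6561], [-1, -4374]] · [[2, 3], [1, 1]] = [[6563, 6564], [-4376, -4377]].

[[6563, 6564], [-4376, -4377]]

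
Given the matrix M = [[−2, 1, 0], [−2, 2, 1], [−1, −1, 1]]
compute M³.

M² = [[2, 0, 1], [−1, 1, 3], [3, −4, 0]]
M³ = [[−5, 1, 1], [−3, −2, 4], [2, −5, −4]]

[[−5, 1, 1], [−3, −2, 4], [2, −5, −4]]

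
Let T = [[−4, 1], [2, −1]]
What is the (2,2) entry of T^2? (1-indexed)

3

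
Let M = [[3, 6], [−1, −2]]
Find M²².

[[3, 6], [−1, −2]]

M² = M (a projection; rank 1, trace 1), so M²² = M.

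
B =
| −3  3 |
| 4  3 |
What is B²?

[[21, 0], [0, 21]]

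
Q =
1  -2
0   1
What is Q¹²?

Q = I + N where N = [[0, -2], [0, 0]] is strictly upper-triangular, so N² = 0.
(I + N)¹² = I + 12·N = [[1, -24], [0, 1]].

[[1, -24], [0, 1]]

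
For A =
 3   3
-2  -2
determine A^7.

A² = A (a projection; rank 1, trace 1), so A^7 = A.

[[3, 3], [-2, -2]]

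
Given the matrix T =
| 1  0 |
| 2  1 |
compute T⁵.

[[1, 0], [10, 1]]

T = I + N where N = [[0, 0], [2, 0]] is strictly lower-triangular, so N² = 0.
(I + N)⁵ = I + 5·N = [[1, 0], [10, 1]].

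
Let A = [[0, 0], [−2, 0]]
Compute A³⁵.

[[0, 0], [0, 0]]

A is strictly triangular, hence nilpotent: A² = 0, so A³⁵ = 0.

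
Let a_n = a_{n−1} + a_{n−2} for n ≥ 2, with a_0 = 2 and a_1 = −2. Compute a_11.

With companion matrix Q = [[1, 1], [1, 0]], [a_n, a_{n−1}]ᵀ = Q·[a_{n−1}, a_{n−2}]ᵀ, so [a_11, a_10]ᵀ = Q^10·[a_1, a_0]ᵀ.
Q^10 = [[89, 55], [55, 34]], giving [a_11, a_10]ᵀ = [[−68], [−42]].

−68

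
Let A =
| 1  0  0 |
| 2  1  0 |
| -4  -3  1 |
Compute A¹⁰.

A = I + N where N = [[0, 0, 0], [2, 0, 0], [-4, -3, 0]] is strictly lower-triangular, so N³ = 0.
(I + N)¹⁰ = I + 10·N + 45·N² = [[1, 0, 0], [20, 1, 0], [-310, -30, 1]].

[[1, 0, 0], [20, 1, 0], [-310, -30, 1]]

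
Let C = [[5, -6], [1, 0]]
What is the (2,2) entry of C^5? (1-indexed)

-390

tr C = 5 and det C = 6, so the characteristic polynomial is λ² − (5)λ + (6) with roots 3 and 2.
Eigenvectors give P = [[3, 2], [1, 1]] with P⁻¹ = [[1, -2], [-1, 3]], and C = P·diag(3, 2)·P⁻¹.
Then C^5 = P·diag(243, 32)·P⁻¹ = [[729, 64], [243, 32]] · [[1, -2], [-1, 3]] = [[665, -1266], [211, -390]].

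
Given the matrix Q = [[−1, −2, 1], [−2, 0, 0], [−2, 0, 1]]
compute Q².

[[3, 2, 0], [2, 4, −2], [0, 4, −1]]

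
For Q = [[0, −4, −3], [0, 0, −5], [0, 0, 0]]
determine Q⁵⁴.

[[0, 0, 0], [0, 0, 0], [0, 0, 0]]

Q is strictly triangular, hence nilpotent: Q³ = 0, so Q⁵⁴ = 0.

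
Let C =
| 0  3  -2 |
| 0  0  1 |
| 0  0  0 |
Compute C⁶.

C is strictly triangular, hence nilpotent: C³ = 0, so C⁶ = 0.

[[0, 0, 0], [0, 0, 0], [0, 0, 0]]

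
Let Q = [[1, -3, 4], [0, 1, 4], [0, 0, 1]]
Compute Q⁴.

Q = I + N where N = [[0, -3, 4], [0, 0, 4], [0, 0, 0]] is strictly upper-triangular, so N³ = 0.
(I + N)⁴ = I + 4·N + 6·N² = [[1, -12, -56], [0, 1, 16], [0, 0, 1]].

[[1, -12, -56], [0, 1, 16], [0, 0, 1]]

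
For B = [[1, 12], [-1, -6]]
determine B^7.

[[6049, 24708], [-2059, -8364]]

tr B = -5 and det B = 6, so the characteristic polynomial is λ² − (-5)λ + (6) with roots -2 and -3.
Eigenvectors give P = [[-4, 3], [1, -1]] with P⁻¹ = [[-1, -3], [-1, -4]], and B = P·diag(-2, -3)·P⁻¹.
Then B^7 = P·diag(-128, -2187)·P⁻¹ = [[512, -6561], [-128, 2187]] · [[-1, -3], [-1, -4]] = [[6049, 24708], [-2059, -8364]].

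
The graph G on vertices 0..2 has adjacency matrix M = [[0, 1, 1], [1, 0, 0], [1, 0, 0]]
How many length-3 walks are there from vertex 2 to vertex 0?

The number of length-3 walks from vertex 2 to vertex 0 is entry (2,0) of M³, where M is the adjacency matrix.
M² = [[2, 0, 0], [0, 1, 1], [0, 1, 1]]
M³ = [[0, 2, 2], [2, 0, 0], [2, 0, 0]]

2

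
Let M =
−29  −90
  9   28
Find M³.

[[−89, −270], [27, 82]]

tr M = −1 and det M = −2, so the characteristic polynomial is λ² − (−1)λ + (−2) with roots 1 and −2.
Eigenvectors give P = [[3, −10], [−1, 3]] with P⁻¹ = [[−3, −10], [−1, −3]], and M = P·diag(1, −2)·P⁻¹.
Then M³ = P·diag(1, −8)·P⁻¹ = [[3, 80], [−1, −24]] · [[−3, −10], [−1, −3]] = [[−89, −270], [27, 82]].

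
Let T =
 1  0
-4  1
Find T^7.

[[1, 0], [-28, 1]]

T = I + N where N = [[0, 0], [-4, 0]] is strictly lower-triangular, so N^2 = 0.
(I + N)^7 = I + 7·N = [[1, 0], [-28, 1]].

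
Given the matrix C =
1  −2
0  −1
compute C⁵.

[[1, −2], [0, −1]]

C² = I (check: tr C = 0 and det C = −1), so C⁵ = C since 5 is odd.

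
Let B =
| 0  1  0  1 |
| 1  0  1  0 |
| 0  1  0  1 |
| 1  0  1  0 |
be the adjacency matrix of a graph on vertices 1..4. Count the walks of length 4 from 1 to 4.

0

The number of length-4 walks from vertex 1 to vertex 4 is entry (1,4) of B⁴, where B is the adjacency matrix.
B² = [[2, 0, 2, 0], [0, 2, 0, 2], [2, 0, 2, 0], [0, 2, 0, 2]]
B³ = [[0, 4, 0, 4], [4, 0, 4, 0], [0, 4, 0, 4], [4, 0, 4, 0]]
B⁴ = [[8, 0, 8, 0], [0, 8, 0, 8], [8, 0, 8, 0], [0, 8, 0, 8]]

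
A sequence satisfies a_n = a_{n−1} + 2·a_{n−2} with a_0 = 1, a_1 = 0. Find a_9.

With companion matrix A = [[1, 2], [1, 0]], [a_n, a_{n−1}]ᵀ = A·[a_{n−1}, a_{n−2}]ᵀ, so [a_9, a_8]ᵀ = A^8·[a_1, a_0]ᵀ.
A^8 = [[171, 170], [85, 86]], giving [a_9, a_8]ᵀ = [[170], [86]].

170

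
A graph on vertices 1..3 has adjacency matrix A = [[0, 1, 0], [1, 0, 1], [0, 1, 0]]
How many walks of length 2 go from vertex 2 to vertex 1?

0

The number of length-2 walks from vertex 2 to vertex 1 is entry (2,1) of A^2, where A is the adjacency matrix.
A^2 = [[1, 0, 1], [0, 2, 0], [1, 0, 1]]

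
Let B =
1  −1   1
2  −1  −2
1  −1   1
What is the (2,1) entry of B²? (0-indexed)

−1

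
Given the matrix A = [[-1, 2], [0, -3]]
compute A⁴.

[[1, -80], [0, 81]]

A² = [[1, -8], [0, 9]]
A³ = [[-1, 26], [0, -27]]
A⁴ = [[1, -80], [0, 81]]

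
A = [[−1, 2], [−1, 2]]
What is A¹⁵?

A² = A (a projection; rank 1, trace 1), so A¹⁵ = A.

[[−1, 2], [−1, 2]]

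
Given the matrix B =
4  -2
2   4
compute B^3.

B^2 = [[12, -16], [16, 12]]
B^3 = [[16, -88], [88, 16]]

[[16, -88], [88, 16]]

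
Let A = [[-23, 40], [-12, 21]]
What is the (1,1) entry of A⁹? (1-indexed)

-118103

tr A = -2 and det A = -3, so the characteristic polynomial is λ² − (-2)λ + (-3) with roots 1 and -3.
Eigenvectors give P = [[5, 2], [3, 1]] with P⁻¹ = [[-1, 2], [3, -5]], and A = P·diag(1, -3)·P⁻¹.
Then A⁹ = P·diag(1, -19683)·P⁻¹ = [[5, -39366], [3, -19683]] · [[-1, 2], [3, -5]] = [[-118103, 196840], [-59052, 98421]].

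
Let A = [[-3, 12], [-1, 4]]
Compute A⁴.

[[-3, 12], [-1, 4]]

A² = A (a projection; rank 1, trace 1), so A⁴ = A.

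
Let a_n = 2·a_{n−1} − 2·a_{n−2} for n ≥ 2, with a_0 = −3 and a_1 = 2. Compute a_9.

32

With companion matrix B = [[2, −2], [1, 0]], [a_n, a_{n−1}]ᵀ = B·[a_{n−1}, a_{n−2}]ᵀ, so [a_9, a_8]ᵀ = B⁸·[a_1, a_0]ᵀ.
B⁸ = [[16, 0], [0, 16]], giving [a_9, a_8]ᵀ = [[32], [−48]].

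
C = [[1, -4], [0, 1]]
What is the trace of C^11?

C = I + N where N = [[0, -4], [0, 0]] is strictly upper-triangular, so N^2 = 0.
(I + N)^11 = I + 11·N = [[1, -44], [0, 1]].

2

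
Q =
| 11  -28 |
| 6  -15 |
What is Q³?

[[155, -364], [78, -183]]

tr Q = -4 and det Q = 3, so the characteristic polynomial is λ² − (-4)λ + (3) with roots -1 and -3.
Eigenvectors give P = [[7, -2], [3, -1]] with P⁻¹ = [[1, -2], [3, -7]], and Q = P·diag(-1, -3)·P⁻¹.
Then Q³ = P·diag(-1, -27)·P⁻¹ = [[-7, 54], [-3, 27]] · [[1, -2], [3, -7]] = [[155, -364], [78, -183]].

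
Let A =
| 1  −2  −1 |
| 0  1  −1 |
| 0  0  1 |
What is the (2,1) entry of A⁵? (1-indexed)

0

A = I + N where N = [[0, −2, −1], [0, 0, −1], [0, 0, 0]] is strictly upper-triangular, so N³ = 0.
(I + N)⁵ = I + 5·N + 10·N² = [[1, −10, 15], [0, 1, −5], [0, 0, 1]].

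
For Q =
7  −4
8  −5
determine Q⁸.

[[13121, −6560], [13120, −6559]]

tr Q = 2 and det Q = −3, so the characteristic polynomial is λ² − (2)λ + (−3) with roots −1 and 3.
Eigenvectors give P = [[−1, 1], [−2, 1]] with P⁻¹ = [[1, −1], [2, −1]], and Q = P·diag(−1, 3)·P⁻¹.
Then Q⁸ = P·diag(1, 6561)·P⁻¹ = [[−1, 6561], [−2, 6561]] · [[1, −1], [2, −1]] = [[13121, −6560], [13120, −6559]].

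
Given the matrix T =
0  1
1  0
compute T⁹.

[[0, 1], [1, 0]]

T² = I (check: tr T = 0 and det T = -1), so T⁹ = T since 9 is odd.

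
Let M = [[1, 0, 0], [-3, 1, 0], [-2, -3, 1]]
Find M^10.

[[1, 0, 0], [-30, 1, 0], [385, -30, 1]]

M = I + N where N = [[0, 0, 0], [-3, 0, 0], [-2, -3, 0]] is strictly lower-triangular, so N^3 = 0.
(I + N)^10 = I + 10·N + 45·N^2 = [[1, 0, 0], [-30, 1, 0], [385, -30, 1]].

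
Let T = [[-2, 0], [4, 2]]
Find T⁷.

tr T = 0 and det T = -4, so the characteristic polynomial is λ² − (0)λ + (-4) with roots -2 and 2.
Eigenvectors give P = [[1, 0], [-1, 1]] with P⁻¹ = [[1, 0], [1, 1]], and T = P·diag(-2, 2)·P⁻¹.
Then T⁷ = P·diag(-128, 128)·P⁻¹ = [[-128, 0], [128, 128]] · [[1, 0], [1, 1]] = [[-128, 0], [256, 128]].

[[-128, 0], [256, 128]]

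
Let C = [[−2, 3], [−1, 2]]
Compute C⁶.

[[1, 0], [0, 1]]

C² = I (check: tr C = 0 and det C = −1), so C⁶ = I since 6 is even.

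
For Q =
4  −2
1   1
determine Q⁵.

tr Q = 5 and det Q = 6, so the characteristic polynomial is λ² − (5)λ + (6) with roots 3 and 2.
Eigenvectors give P = [[2, 1], [1, 1]] with P⁻¹ = [[1, −1], [−1, 2]], and Q = P·diag(3, 2)·P⁻¹.
Then Q⁵ = P·diag(243, 32)·P⁻¹ = [[486, 32], [243, 32]] · [[1, −1], [−1, 2]] = [[454, −422], [211, −179]].

[[454, −422], [211, −179]]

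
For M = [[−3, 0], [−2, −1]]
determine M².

[[9, 0], [8, 1]]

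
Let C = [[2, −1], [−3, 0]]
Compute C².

[[7, −2], [−6, 3]]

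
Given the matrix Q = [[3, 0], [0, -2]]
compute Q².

[[9, 0], [0, 4]]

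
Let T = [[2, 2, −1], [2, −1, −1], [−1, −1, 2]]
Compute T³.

T² = [[9, 3, −6], [3, 6, −3], [−6, −3, 6]]
T³ = [[30, 21, −24], [21, 3, −15], [−24, −15, 21]]

[[30, 21, −24], [21, 3, −15], [−24, −15, 21]]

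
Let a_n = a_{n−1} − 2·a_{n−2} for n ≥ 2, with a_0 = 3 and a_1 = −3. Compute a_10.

With companion matrix B = [[1, −2], [1, 0]], [a_n, a_{n−1}]ᵀ = B·[a_{n−1}, a_{n−2}]ᵀ, so [a_10, a_9]ᵀ = B⁹·[a_1, a_0]ᵀ.
B⁹ = [[−11, 34], [−17, 6]], giving [a_10, a_9]ᵀ = [[135], [69]].

135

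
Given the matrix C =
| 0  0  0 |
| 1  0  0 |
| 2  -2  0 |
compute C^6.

C is strictly triangular, hence nilpotent: C^3 = 0, so C^6 = 0.

[[0, 0, 0], [0, 0, 0], [0, 0, 0]]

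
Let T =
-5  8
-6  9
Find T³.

[[-77, 104], [-78, 105]]

tr T = 4 and det T = 3, so the characteristic polynomial is λ² − (4)λ + (3) with roots 3 and 1.
Eigenvectors give P = [[-1, -4], [-1, -3]] with P⁻¹ = [[3, -4], [-1, 1]], and T = P·diag(3, 1)·P⁻¹.
Then T³ = P·diag(27, 1)·P⁻¹ = [[-27, -4], [-27, -3]] · [[3, -4], [-1, 1]] = [[-77, 104], [-78, 105]].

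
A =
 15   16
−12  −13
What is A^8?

[[26241, 26240], [−19680, −19679]]

tr A = 2 and det A = −3, so the characteristic polynomial is λ² − (2)λ + (−3) with roots −1 and 3.
Eigenvectors give P = [[−1, 4], [1, −3]] with P⁻¹ = [[3, 4], [1, 1]], and A = P·diag(−1, 3)·P⁻¹.
Then A^8 = P·diag(1, 6561)·P⁻¹ = [[−1, 26244], [1, −19683]] · [[3, 4], [1, 1]] = [[26241, 26240], [−19680, −19679]].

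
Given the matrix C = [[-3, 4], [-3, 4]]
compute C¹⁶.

C² = C (a projection; rank 1, trace 1), so C¹⁶ = C.

[[-3, 4], [-3, 4]]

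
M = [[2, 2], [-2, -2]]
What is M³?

M² = [[0, 0], [0, 0]]
M³ = [[0, 0], [0, 0]]

[[0, 0], [0, 0]]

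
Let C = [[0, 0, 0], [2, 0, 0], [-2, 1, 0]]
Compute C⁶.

[[0, 0, 0], [0, 0, 0], [0, 0, 0]]

C is strictly triangular, hence nilpotent: C³ = 0, so C⁶ = 0.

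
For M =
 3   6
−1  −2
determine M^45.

[[3, 6], [−1, −2]]

M² = M (a projection; rank 1, trace 1), so M^45 = M.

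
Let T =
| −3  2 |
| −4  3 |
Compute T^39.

[[−3, 2], [−4, 3]]

T² = I (check: tr T = 0 and det T = −1), so T^39 = T since 39 is odd.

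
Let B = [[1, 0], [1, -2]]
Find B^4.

B^2 = [[1, 0], [-1, 4]]
B^3 = [[1, 0], [3, -8]]
B^4 = [[1, 0], [-5, 16]]

[[1, 0], [-5, 16]]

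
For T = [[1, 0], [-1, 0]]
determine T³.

[[1, 0], [-1, 0]]

T² = T (a projection; rank 1, trace 1), so T³ = T.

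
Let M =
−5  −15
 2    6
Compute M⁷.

M² = M (a projection; rank 1, trace 1), so M⁷ = M.

[[−5, −15], [2, 6]]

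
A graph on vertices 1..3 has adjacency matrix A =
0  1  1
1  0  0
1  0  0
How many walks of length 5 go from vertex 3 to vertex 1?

4

The number of length-5 walks from vertex 3 to vertex 1 is entry (3,1) of A^5, where A is the adjacency matrix.
A^2 = [[2, 0, 0], [0, 1, 1], [0, 1, 1]]
A^3 = [[0, 2, 2], [2, 0, 0], [2, 0, 0]]
A^4 = [[4, 0, 0], [0, 2, 2], [0, 2, 2]]
A^5 = [[0, 4, 4], [4, 0, 0], [4, 0, 0]]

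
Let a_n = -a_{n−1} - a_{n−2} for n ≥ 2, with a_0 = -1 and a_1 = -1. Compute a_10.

-1

With companion matrix C = [[-1, -1], [1, 0]], [a_n, a_{n−1}]ᵀ = C·[a_{n−1}, a_{n−2}]ᵀ, so [a_10, a_9]ᵀ = C^9·[a_1, a_0]ᵀ.
C^9 = [[1, 0], [0, 1]], giving [a_10, a_9]ᵀ = [[-1], [-1]].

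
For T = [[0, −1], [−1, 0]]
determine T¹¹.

T² = I (check: tr T = 0 and det T = −1), so T¹¹ = T since 11 is odd.

[[0, −1], [−1, 0]]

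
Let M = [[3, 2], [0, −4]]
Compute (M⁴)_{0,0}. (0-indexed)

M² = [[9, −2], [0, 16]]
M³ = [[27, 26], [0, −64]]
M⁴ = [[81, −50], [0, 256]]

81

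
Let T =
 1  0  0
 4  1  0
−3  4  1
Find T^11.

[[1, 0, 0], [44, 1, 0], [847, 44, 1]]

T = I + N where N = [[0, 0, 0], [4, 0, 0], [−3, 4, 0]] is strictly lower-triangular, so N^3 = 0.
(I + N)^11 = I + 11·N + 55·N^2 = [[1, 0, 0], [44, 1, 0], [847, 44, 1]].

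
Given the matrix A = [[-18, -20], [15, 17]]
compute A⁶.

[[2724, 2660], [-1995, -1931]]

tr A = -1 and det A = -6, so the characteristic polynomial is λ² − (-1)λ + (-6) with roots -3 and 2.
Eigenvectors give P = [[4, -1], [-3, 1]] with P⁻¹ = [[1, 1], [3, 4]], and A = P·diag(-3, 2)·P⁻¹.
Then A⁶ = P·diag(729, 64)·P⁻¹ = [[2916, -64], [-2187, 64]] · [[1, 1], [3, 4]] = [[2724, 2660], [-1995, -1931]].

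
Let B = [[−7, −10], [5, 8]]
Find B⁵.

[[−307, −550], [275, 518]]

tr B = 1 and det B = −6, so the characteristic polynomial is λ² − (1)λ + (−6) with roots −2 and 3.
Eigenvectors give P = [[−2, −1], [1, 1]] with P⁻¹ = [[−1, −1], [1, 2]], and B = P·diag(−2, 3)·P⁻¹.
Then B⁵ = P·diag(−32, 243)·P⁻¹ = [[64, −243], [−32, 243]] · [[−1, −1], [1, 2]] = [[−307, −550], [275, 518]].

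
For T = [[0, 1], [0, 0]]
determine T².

T is strictly triangular, hence nilpotent: T² = 0, so T² = 0.

[[0, 0], [0, 0]]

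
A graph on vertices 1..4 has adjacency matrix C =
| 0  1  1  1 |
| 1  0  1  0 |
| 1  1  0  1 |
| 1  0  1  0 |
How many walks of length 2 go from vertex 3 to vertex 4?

1

The number of length-2 walks from vertex 3 to vertex 4 is entry (3,4) of C², where C is the adjacency matrix.
C² = [[3, 1, 2, 1], [1, 2, 1, 2], [2, 1, 3, 1], [1, 2, 1, 2]]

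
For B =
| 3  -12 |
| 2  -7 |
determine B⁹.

tr B = -4 and det B = 3, so the characteristic polynomial is λ² − (-4)λ + (3) with roots -1 and -3.
Eigenvectors give P = [[3, 2], [1, 1]] with P⁻¹ = [[1, -2], [-1, 3]], and B = P·diag(-1, -3)·P⁻¹.
Then B⁹ = P·diag(-1, -19683)·P⁻¹ = [[-3, -39366], [-1, -19683]] · [[1, -2], [-1, 3]] = [[39363, -118092], [19682, -59047]].

[[39363, -118092], [19682, -59047]]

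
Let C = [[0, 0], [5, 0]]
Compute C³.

C is strictly triangular, hence nilpotent: C² = 0, so C³ = 0.

[[0, 0], [0, 0]]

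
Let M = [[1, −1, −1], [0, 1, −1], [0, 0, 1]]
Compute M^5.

[[1, −5, 5], [0, 1, −5], [0, 0, 1]]

M = I + N where N = [[0, −1, −1], [0, 0, −1], [0, 0, 0]] is strictly upper-triangular, so N^3 = 0.
(I + N)^5 = I + 5·N + 10·N^2 = [[1, −5, 5], [0, 1, −5], [0, 0, 1]].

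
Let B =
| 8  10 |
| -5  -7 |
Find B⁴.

[[146, 130], [-65, -49]]

tr B = 1 and det B = -6, so the characteristic polynomial is λ² − (1)λ + (-6) with roots -2 and 3.
Eigenvectors give P = [[-1, 2], [1, -1]] with P⁻¹ = [[1, 2], [1, 1]], and B = P·diag(-2, 3)·P⁻¹.
Then B⁴ = P·diag(16, 81)·P⁻¹ = [[-16, 162], [16, -81]] · [[1, 2], [1, 1]] = [[146, 130], [-65, -49]].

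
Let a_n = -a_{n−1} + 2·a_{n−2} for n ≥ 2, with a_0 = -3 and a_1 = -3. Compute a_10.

-3

With companion matrix C = [[-1, 2], [1, 0]], [a_n, a_{n−1}]ᵀ = C·[a_{n−1}, a_{n−2}]ᵀ, so [a_10, a_9]ᵀ = C⁹·[a_1, a_0]ᵀ.
C⁹ = [[-341, 342], [171, -170]], giving [a_10, a_9]ᵀ = [[-3], [-3]].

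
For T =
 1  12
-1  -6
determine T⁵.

tr T = -5 and det T = 6, so the characteristic polynomial is λ² − (-5)λ + (6) with roots -3 and -2.
Eigenvectors give P = [[-3, 4], [1, -1]] with P⁻¹ = [[1, 4], [1, 3]], and T = P·diag(-3, -2)·P⁻¹.
Then T⁵ = P·diag(-243, -32)·P⁻¹ = [[729, -128], [-243, 32]] · [[1, 4], [1, 3]] = [[601, 2532], [-211, -876]].

[[601, 2532], [-211, -876]]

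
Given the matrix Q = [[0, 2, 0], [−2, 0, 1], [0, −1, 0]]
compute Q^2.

[[−4, 0, 2], [0, −5, 0], [2, 0, −1]]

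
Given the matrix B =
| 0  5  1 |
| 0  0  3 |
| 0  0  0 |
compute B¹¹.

B is strictly triangular, hence nilpotent: B³ = 0, so B¹¹ = 0.

[[0, 0, 0], [0, 0, 0], [0, 0, 0]]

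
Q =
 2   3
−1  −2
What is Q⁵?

Q² = I (check: tr Q = 0 and det Q = −1), so Q⁵ = Q since 5 is odd.

[[2, 3], [−1, −2]]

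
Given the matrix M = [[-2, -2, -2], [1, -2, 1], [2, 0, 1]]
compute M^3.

M^2 = [[-2, 8, 0], [-2, 2, -3], [-2, -4, -3]]
M^3 = [[12, -12, 12], [0, 0, 3], [-6, 12, -3]]

[[12, -12, 12], [0, 0, 3], [-6, 12, -3]]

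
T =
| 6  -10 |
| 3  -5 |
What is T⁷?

[[6, -10], [3, -5]]

T² = T (a projection; rank 1, trace 1), so T⁷ = T.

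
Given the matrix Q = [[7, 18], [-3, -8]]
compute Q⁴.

tr Q = -1 and det Q = -2, so the characteristic polynomial is λ² − (-1)λ + (-2) with roots -2 and 1.
Eigenvectors give P = [[-2, -3], [1, 1]] with P⁻¹ = [[1, 3], [-1, -2]], and Q = P·diag(-2, 1)·P⁻¹.
Then Q⁴ = P·diag(16, 1)·P⁻¹ = [[-32, -3], [16, 1]] · [[1, 3], [-1, -2]] = [[-29, -90], [15, 46]].

[[-29, -90], [15, 46]]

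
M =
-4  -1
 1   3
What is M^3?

M^2 = [[15, 1], [-1, 8]]
M^3 = [[-59, -12], [12, 25]]

[[-59, -12], [12, 25]]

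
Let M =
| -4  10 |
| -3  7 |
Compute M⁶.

[[-314, 630], [-189, 379]]

tr M = 3 and det M = 2, so the characteristic polynomial is λ² − (3)λ + (2) with roots 2 and 1.
Eigenvectors give P = [[5, -2], [3, -1]] with P⁻¹ = [[-1, 2], [-3, 5]], and M = P·diag(2, 1)·P⁻¹.
Then M⁶ = P·diag(64, 1)·P⁻¹ = [[320, -2], [192, -1]] · [[-1, 2], [-3, 5]] = [[-314, 630], [-189, 379]].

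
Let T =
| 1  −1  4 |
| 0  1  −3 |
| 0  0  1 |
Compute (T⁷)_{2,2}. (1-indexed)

T = I + N where N = [[0, −1, 4], [0, 0, −3], [0, 0, 0]] is strictly upper-triangular, so N³ = 0.
(I + N)⁷ = I + 7·N + 21·N² = [[1, −7, 91], [0, 1, −21], [0, 0, 1]].

1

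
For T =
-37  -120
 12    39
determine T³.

tr T = 2 and det T = -3, so the characteristic polynomial is λ² − (2)λ + (-3) with roots -1 and 3.
Eigenvectors give P = [[10, -3], [-3, 1]] with P⁻¹ = [[1, 3], [3, 10]], and T = P·diag(-1, 3)·P⁻¹.
Then T³ = P·diag(-1, 27)·P⁻¹ = [[-10, -81], [3, 27]] · [[1, 3], [3, 10]] = [[-253, -840], [84, 279]].

[[-253, -840], [84, 279]]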